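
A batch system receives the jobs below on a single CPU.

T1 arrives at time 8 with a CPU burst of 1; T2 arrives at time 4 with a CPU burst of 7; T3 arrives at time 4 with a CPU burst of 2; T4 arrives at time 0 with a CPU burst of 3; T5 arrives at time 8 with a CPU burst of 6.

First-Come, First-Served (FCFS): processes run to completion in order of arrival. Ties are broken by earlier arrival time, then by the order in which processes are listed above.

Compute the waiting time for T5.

Schedule: | T4 0-3 | idle 3-4 | T2 4-11 | T3 11-13 | T1 13-14 | T5 14-20 |
Completion: T1=14  T2=11  T3=13  T4=3  T5=20
Turnaround (C−A): T1=6  T2=7  T3=9  T4=3  T5=12
Waiting(T5) = turnaround − burst = 12 − 6 = 6

6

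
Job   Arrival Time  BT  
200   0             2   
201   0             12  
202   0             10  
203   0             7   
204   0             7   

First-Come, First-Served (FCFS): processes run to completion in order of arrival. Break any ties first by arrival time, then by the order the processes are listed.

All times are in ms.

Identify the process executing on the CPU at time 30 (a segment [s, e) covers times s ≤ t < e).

203

Schedule: | 200 0-2 | 201 2-14 | 202 14-24 | 203 24-31 | 204 31-38 |
Completion: 200=2  201=14  202=24  203=31  204=38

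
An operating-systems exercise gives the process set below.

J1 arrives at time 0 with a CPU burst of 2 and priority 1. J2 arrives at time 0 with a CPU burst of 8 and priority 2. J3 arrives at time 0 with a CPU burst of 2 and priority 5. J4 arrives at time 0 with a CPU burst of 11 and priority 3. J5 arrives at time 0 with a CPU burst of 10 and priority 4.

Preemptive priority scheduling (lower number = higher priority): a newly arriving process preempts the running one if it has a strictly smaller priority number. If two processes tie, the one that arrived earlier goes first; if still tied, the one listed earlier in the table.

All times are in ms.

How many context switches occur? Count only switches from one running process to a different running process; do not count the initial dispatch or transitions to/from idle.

Schedule: | J1 0-2 | J2 2-10 | J4 10-21 | J5 21-31 | J3 31-33 |
Completion: J1=2  J2=10  J3=33  J4=21  J5=31

4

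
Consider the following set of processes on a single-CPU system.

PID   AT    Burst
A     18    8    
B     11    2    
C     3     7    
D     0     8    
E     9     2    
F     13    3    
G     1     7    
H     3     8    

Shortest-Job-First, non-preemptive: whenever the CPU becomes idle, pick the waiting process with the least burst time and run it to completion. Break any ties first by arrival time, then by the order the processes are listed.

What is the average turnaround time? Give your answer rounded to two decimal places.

16.75

Gantt: | D 0-8 | G 8-15 | E 15-17 | B 17-19 | F 19-22 | C 22-29 | H 29-37 | A 37-45 |
Completion: A=45  B=19  C=29  D=8  E=17  F=22  G=15  H=37
Turnaround times: A=27, B=8, C=26, D=8, E=8, F=9, G=14, H=34
Average turnaround = (27+8+26+8+8+9+14+34) / 8 = 134/8 = 16.75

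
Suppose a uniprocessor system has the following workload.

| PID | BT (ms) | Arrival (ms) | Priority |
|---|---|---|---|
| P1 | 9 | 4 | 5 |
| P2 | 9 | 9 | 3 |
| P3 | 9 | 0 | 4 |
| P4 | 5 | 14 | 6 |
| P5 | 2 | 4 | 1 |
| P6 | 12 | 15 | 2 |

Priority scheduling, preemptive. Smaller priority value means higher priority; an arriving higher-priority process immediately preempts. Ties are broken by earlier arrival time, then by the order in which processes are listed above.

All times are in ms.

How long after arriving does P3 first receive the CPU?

Timeline: | P3 0-4 | P5 4-6 | P3 6-9 | P2 9-15 | P6 15-27 | P2 27-30 | P3 30-32 | P1 32-41 | P4 41-46 |
Completion: P1=41  P2=30  P3=32  P4=46  P5=6  P6=27
Turnaround (C−A): P1=37  P2=21  P3=32  P4=32  P5=2  P6=12
Response(P3) = first start − arrival = 0 − 0 = 0

0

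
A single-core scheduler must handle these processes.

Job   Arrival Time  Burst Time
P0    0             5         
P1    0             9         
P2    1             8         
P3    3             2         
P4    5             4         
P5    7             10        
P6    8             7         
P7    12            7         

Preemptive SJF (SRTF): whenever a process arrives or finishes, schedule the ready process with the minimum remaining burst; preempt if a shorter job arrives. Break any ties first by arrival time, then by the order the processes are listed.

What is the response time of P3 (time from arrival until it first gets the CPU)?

Gantt: | P0 0-5 | P3 5-7 | P4 7-11 | P6 11-18 | P7 18-25 | P2 25-33 | P1 33-42 | P5 42-52 |
Completion: P0=5  P1=42  P2=33  P3=7  P4=11  P5=52  P6=18  P7=25
Turnaround (C−A): P0=5  P1=42  P2=32  P3=4  P4=6  P5=45  P6=10  P7=13
Response(P3) = first start − arrival = 5 − 3 = 2

2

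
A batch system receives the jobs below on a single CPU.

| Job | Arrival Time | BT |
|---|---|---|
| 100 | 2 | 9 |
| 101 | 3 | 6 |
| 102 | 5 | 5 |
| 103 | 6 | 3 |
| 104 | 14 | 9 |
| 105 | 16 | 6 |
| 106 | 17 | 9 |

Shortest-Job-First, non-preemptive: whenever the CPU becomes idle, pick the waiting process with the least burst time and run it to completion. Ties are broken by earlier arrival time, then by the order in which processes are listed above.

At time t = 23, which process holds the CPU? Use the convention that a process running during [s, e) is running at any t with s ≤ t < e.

Gantt: | idle 0-2 | 100 2-11 | 103 11-14 | 102 14-19 | 101 19-25 | 105 25-31 | 104 31-40 | 106 40-49 |
Completion: 100=11  101=25  102=19  103=14  104=40  105=31  106=49

101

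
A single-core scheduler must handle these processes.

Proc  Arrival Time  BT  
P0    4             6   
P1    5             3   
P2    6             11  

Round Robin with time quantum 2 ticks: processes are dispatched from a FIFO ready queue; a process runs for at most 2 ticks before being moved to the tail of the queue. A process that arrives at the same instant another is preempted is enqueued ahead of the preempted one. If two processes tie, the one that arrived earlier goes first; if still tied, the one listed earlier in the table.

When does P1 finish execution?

13

Gantt: | idle 0-4 | P0 4-6 | P1 6-8 | P2 8-10 | P0 10-12 | P1 12-13 | P2 13-15 | P0 15-17 | P2 17-24 |
Completion: P0=17  P1=13  P2=24
Turnaround (C−A): P0=13  P1=8  P2=18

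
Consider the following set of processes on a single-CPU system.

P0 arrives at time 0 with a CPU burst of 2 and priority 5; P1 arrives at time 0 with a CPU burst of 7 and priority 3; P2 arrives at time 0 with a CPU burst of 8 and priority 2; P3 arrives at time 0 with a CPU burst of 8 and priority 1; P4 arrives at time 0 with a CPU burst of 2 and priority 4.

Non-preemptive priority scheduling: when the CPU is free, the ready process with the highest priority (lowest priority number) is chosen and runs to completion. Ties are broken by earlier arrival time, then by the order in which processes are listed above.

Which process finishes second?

P2

Timeline: | P3 0-8 | P2 8-16 | P1 16-23 | P4 23-25 | P0 25-27 |
Completion: P0=27  P1=23  P2=16  P3=8  P4=25
Finish order: P3 → P2 → P1 → P4 → P0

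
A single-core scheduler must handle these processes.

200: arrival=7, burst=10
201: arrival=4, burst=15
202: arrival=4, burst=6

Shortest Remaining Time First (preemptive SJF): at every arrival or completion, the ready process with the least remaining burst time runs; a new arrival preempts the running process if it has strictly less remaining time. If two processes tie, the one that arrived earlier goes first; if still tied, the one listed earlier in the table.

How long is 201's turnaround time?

31

Schedule: | idle 0-4 | 202 4-10 | 200 10-20 | 201 20-35 |
Completion: 200=20  201=35  202=10
Turnaround(201) = completion − arrival = 35 − 4 = 31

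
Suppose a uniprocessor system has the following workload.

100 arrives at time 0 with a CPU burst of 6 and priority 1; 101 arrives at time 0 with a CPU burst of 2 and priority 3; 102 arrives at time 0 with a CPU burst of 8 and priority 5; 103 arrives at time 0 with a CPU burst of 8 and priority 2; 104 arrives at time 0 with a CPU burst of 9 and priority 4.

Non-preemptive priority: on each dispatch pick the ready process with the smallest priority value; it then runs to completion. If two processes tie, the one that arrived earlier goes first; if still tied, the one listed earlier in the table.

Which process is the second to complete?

Gantt: | 100 0-6 | 103 6-14 | 101 14-16 | 104 16-25 | 102 25-33 |
Completion: 100=6  101=16  102=33  103=14  104=25
Finish order: 100 → 103 → 101 → 104 → 102

103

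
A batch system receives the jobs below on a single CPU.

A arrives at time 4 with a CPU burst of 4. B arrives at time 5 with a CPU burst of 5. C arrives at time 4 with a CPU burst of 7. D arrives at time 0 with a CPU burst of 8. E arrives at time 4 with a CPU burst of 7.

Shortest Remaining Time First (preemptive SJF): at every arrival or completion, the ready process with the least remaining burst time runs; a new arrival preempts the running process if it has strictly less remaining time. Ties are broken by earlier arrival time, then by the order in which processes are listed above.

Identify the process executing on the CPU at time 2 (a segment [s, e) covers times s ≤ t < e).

D

Timeline: | D 0-8 | A 8-12 | B 12-17 | C 17-24 | E 24-31 |
Completion: A=12  B=17  C=24  D=8  E=31
Turnaround (C−A): A=8  B=12  C=20  D=8  E=27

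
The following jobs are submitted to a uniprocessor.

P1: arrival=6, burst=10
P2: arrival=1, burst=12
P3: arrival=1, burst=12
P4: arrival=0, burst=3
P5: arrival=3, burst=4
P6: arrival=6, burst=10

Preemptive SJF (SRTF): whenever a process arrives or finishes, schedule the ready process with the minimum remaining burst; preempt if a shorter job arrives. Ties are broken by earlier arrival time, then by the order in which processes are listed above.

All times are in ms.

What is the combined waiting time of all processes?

76

Timeline: | P4 0-3 | P5 3-7 | P1 7-17 | P6 17-27 | P2 27-39 | P3 39-51 |
Completion: P1=17  P2=39  P3=51  P4=3  P5=7  P6=27
Turnaround (C−A): P1=11  P2=38  P3=50  P4=3  P5=4  P6=21
Waiting = turnaround − burst: P1=1, P2=26, P3=38, P4=0, P5=0, P6=11
Total waiting = 1 + 26 + 38 + 0 + 0 + 11 = 76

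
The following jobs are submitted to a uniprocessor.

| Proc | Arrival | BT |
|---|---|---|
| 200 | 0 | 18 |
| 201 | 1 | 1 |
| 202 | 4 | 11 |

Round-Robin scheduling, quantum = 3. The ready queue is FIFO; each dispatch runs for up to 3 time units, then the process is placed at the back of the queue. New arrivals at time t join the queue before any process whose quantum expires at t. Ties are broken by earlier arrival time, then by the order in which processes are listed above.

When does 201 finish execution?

Schedule: | 200 0-3 | 201 3-4 | 200 4-7 | 202 7-10 | 200 10-13 | 202 13-16 | 200 16-19 | 202 19-22 | 200 22-25 | 202 25-27 | 200 27-30 |
Completion: 200=30  201=4  202=27
Turnaround (C−A): 200=30  201=3  202=23

4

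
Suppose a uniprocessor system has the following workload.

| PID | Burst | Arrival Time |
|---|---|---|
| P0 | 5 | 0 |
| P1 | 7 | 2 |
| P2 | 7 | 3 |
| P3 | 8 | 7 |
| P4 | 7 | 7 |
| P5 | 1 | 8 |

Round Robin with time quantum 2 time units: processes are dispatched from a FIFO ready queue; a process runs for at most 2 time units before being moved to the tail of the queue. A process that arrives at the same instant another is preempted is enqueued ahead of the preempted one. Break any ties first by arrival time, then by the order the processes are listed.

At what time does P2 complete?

32

Gantt: | P0 0-2 | P1 2-4 | P0 4-6 | P2 6-8 | P1 8-10 | P0 10-11 | P3 11-13 | P4 13-15 | P5 15-16 | P2 16-18 | P1 18-20 | P3 20-22 | P4 22-24 | P2 24-26 | P1 26-27 | P3 27-29 | P4 29-31 | P2 31-32 | P3 32-34 | P4 34-35 |
Completion: P0=11  P1=27  P2=32  P3=34  P4=35  P5=16
Turnaround (C−A): P0=11  P1=25  P2=29  P3=27  P4=28  P5=8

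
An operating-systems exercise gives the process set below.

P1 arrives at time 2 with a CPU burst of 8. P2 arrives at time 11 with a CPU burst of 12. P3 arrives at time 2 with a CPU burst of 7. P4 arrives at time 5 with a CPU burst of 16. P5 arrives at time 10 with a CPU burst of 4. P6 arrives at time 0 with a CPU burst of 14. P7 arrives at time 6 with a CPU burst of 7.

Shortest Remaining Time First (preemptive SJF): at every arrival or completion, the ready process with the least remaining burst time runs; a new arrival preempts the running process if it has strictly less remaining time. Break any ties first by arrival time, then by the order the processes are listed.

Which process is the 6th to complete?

Gantt: | P6 0-2 | P3 2-9 | P7 9-10 | P5 10-14 | P7 14-20 | P1 20-28 | P6 28-40 | P2 40-52 | P4 52-68 |
Completion: P1=28  P2=52  P3=9  P4=68  P5=14  P6=40  P7=20
Turnaround (C−A): P1=26  P2=41  P3=7  P4=63  P5=4  P6=40  P7=14
Finish order: P3 → P5 → P7 → P1 → P6 → P2 → P4

P2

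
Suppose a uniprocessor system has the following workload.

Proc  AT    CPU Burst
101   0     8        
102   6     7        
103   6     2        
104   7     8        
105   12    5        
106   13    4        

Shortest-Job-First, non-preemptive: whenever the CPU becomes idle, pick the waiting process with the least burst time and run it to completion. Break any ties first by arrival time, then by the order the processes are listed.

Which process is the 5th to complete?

Gantt: | 101 0-8 | 103 8-10 | 102 10-17 | 106 17-21 | 105 21-26 | 104 26-34 |
Completion: 101=8  102=17  103=10  104=34  105=26  106=21
Turnaround (C−A): 101=8  102=11  103=4  104=27  105=14  106=8
Finish order: 101 → 103 → 102 → 106 → 105 → 104

105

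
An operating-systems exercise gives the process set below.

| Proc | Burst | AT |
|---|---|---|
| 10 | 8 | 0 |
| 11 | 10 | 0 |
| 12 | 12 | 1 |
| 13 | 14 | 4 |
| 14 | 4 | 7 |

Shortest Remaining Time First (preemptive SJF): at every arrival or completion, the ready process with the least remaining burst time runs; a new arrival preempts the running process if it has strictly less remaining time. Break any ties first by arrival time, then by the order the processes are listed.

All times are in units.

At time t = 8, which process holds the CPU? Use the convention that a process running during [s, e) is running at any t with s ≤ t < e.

14

Timeline: | 10 0-8 | 14 8-12 | 11 12-22 | 12 22-34 | 13 34-48 |
Completion: 10=8  11=22  12=34  13=48  14=12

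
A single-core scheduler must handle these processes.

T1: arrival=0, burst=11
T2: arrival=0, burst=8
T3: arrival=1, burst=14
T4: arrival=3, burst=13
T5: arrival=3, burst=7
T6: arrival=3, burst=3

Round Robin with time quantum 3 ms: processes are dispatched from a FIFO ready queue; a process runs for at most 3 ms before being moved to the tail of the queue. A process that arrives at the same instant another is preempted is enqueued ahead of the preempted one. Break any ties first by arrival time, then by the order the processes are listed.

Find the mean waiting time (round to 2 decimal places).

32.17

Timeline: | T1 0-3 | T2 3-6 | T3 6-9 | T4 9-12 | T5 12-15 | T6 15-18 | T1 18-21 | T2 21-24 | T3 24-27 | T4 27-30 | T5 30-33 | T1 33-36 | T2 36-38 | T3 38-41 | T4 41-44 | T5 44-45 | T1 45-47 | T3 47-50 | T4 50-53 | T3 53-55 | T4 55-56 |
Completion: T1=47  T2=38  T3=55  T4=56  T5=45  T6=18
Waiting times: T1=36, T2=30, T3=40, T4=40, T5=35, T6=12
Average waiting = (36+30+40+40+35+12) / 6 = 193/6 = 32.17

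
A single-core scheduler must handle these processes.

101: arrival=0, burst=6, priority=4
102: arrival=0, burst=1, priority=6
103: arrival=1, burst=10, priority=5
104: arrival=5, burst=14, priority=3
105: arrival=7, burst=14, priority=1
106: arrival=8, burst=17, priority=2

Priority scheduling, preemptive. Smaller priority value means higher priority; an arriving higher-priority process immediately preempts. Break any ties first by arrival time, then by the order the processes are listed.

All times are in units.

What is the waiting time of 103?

50

Schedule: | 101 0-5 | 104 5-7 | 105 7-21 | 106 21-38 | 104 38-50 | 101 50-51 | 103 51-61 | 102 61-62 |
Completion: 101=51  102=62  103=61  104=50  105=21  106=38
Turnaround (C−A): 101=51  102=62  103=60  104=45  105=14  106=30
Waiting(103) = turnaround − burst = 60 − 10 = 50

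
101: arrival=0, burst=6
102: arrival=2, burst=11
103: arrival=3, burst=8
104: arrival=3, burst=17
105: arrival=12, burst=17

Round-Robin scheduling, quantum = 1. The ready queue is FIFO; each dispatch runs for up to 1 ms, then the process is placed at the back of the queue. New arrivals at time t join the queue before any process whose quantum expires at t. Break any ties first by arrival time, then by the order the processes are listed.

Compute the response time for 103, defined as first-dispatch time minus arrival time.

1

Gantt: | 101 0-2 | 102 2-3 | 101 3-4 | 103 4-5 | 104 5-6 | 102 6-7 | 101 7-8 | 103 8-9 | 104 9-10 | 102 10-11 | 101 11-12 | 103 12-13 | 104 13-14 | 102 14-15 | 105 15-16 | 101 16-17 | 103 17-18 | 104 18-19 | 102 19-20 | 105 20-21 | 103 21-22 | 104 22-23 | 102 23-24 | 105 24-25 | 103 25-26 | 104 26-27 | 102 27-28 | 105 28-29 | 103 29-30 | 104 30-31 | 102 31-32 | 105 32-33 | 103 33-34 | 104 34-35 | 102 35-36 | 105 36-37 | 104 37-38 | 102 38-39 | 105 39-40 | 104 40-41 | 102 41-42 | 105 42-43 | 104 43-44 | 105 44-45 | 104 45-46 | 105 46-47 | 104 47-48 | 105 48-49 | 104 49-50 | 105 50-51 | 104 51-52 | 105 52-53 | 104 53-54 | 105 54-55 | 104 55-56 | 105 56-59 |
Completion: 101=17  102=42  103=34  104=56  105=59
Turnaround (C−A): 101=17  102=40  103=31  104=53  105=47
Response(103) = first start − arrival = 4 − 3 = 1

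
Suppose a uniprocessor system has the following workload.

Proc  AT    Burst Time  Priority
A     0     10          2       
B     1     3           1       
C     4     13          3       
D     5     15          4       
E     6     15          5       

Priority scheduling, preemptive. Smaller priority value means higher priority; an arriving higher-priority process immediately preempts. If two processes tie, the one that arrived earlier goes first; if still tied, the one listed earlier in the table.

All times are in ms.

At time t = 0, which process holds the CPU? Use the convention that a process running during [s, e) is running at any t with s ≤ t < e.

A

Schedule: | A 0-1 | B 1-4 | A 4-13 | C 13-26 | D 26-41 | E 41-56 |
Completion: A=13  B=4  C=26  D=41  E=56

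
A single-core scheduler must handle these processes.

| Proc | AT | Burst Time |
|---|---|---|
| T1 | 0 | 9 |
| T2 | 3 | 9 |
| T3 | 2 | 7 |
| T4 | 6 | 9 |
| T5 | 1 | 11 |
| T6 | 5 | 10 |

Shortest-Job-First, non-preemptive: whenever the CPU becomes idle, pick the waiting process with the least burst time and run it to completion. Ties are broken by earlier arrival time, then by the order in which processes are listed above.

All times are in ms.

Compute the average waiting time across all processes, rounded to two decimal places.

18.50

Schedule: | T1 0-9 | T3 9-16 | T2 16-25 | T4 25-34 | T6 34-44 | T5 44-55 |
Completion: T1=9  T2=25  T3=16  T4=34  T5=55  T6=44
Waiting times: T1=0, T2=13, T3=7, T4=19, T5=43, T6=29
Average waiting = (0+13+7+19+43+29) / 6 = 111/6 = 18.50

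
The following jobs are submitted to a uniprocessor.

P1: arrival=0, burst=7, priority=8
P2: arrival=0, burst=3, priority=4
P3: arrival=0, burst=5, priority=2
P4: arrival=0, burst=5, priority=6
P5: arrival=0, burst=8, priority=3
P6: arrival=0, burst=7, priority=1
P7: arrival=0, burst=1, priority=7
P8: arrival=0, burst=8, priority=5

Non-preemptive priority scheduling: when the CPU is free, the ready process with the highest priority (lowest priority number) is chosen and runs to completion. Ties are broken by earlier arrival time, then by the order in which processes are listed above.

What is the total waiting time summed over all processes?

Gantt: | P6 0-7 | P3 7-12 | P5 12-20 | P2 20-23 | P8 23-31 | P4 31-36 | P7 36-37 | P1 37-44 |
Completion: P1=44  P2=23  P3=12  P4=36  P5=20  P6=7  P7=37  P8=31
Waiting = turnaround − burst: P1=37, P2=20, P3=7, P4=31, P5=12, P6=0, P7=36, P8=23
Total waiting = 37 + 20 + 7 + 31 + 12 + 0 + 36 + 23 = 166

166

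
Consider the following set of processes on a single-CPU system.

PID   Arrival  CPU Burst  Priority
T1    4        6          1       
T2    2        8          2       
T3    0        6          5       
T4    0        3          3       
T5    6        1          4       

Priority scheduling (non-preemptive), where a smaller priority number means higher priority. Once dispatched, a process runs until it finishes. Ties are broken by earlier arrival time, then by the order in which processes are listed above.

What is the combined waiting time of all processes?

Timeline: | T4 0-3 | T2 3-11 | T1 11-17 | T5 17-18 | T3 18-24 |
Completion: T1=17  T2=11  T3=24  T4=3  T5=18
Waiting = turnaround − burst: T1=7, T2=1, T3=18, T4=0, T5=11
Total waiting = 7 + 1 + 18 + 0 + 11 = 37

37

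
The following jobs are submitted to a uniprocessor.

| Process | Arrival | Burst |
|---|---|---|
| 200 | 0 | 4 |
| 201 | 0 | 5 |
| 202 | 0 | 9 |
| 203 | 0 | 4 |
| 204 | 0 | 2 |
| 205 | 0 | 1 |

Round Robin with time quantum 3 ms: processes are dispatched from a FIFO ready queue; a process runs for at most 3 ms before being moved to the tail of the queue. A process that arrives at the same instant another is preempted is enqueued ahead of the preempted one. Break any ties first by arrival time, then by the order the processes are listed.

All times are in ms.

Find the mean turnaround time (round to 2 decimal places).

Schedule: | 200 0-3 | 201 3-6 | 202 6-9 | 203 9-12 | 204 12-14 | 205 14-15 | 200 15-16 | 201 16-18 | 202 18-21 | 203 21-22 | 202 22-25 |
Completion: 200=16  201=18  202=25  203=22  204=14  205=15
Turnaround (C−A): 200=16  201=18  202=25  203=22  204=14  205=15
Turnaround times: 200=16, 201=18, 202=25, 203=22, 204=14, 205=15
Average turnaround = (16+18+25+22+14+15) / 6 = 110/6 = 18.33

18.33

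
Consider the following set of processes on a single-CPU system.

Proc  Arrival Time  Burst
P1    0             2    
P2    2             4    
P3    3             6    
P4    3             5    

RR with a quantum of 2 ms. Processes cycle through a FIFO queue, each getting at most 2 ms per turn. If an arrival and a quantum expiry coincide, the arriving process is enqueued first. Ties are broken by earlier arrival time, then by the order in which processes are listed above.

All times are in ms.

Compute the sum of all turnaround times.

37

Schedule: | P1 0-2 | P2 2-4 | P3 4-6 | P4 6-8 | P2 8-10 | P3 10-12 | P4 12-14 | P3 14-16 | P4 16-17 |
Completion: P1=2  P2=10  P3=16  P4=17
Turnaround (C−A): P1=2  P2=8  P3=13  P4=14
Turnaround = completion − arrival: P1=2, P2=8, P3=13, P4=14
Total turnaround = 2 + 8 + 13 + 14 = 37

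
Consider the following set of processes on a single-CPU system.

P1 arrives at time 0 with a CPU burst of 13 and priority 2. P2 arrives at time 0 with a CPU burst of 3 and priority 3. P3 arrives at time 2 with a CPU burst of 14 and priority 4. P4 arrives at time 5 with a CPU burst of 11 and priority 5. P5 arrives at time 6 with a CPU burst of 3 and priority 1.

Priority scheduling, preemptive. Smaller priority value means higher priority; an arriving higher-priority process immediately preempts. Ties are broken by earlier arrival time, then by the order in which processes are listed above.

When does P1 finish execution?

Gantt: | P1 0-6 | P5 6-9 | P1 9-16 | P2 16-19 | P3 19-33 | P4 33-44 |
Completion: P1=16  P2=19  P3=33  P4=44  P5=9
Turnaround (C−A): P1=16  P2=19  P3=31  P4=39  P5=3

16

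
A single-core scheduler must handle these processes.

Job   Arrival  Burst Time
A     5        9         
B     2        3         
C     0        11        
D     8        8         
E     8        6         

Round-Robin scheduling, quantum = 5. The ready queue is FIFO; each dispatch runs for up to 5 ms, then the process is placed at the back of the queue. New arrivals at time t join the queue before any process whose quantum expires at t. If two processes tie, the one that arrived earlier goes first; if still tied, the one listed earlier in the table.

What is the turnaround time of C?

33

Timeline: | C 0-5 | B 5-8 | A 8-13 | C 13-18 | D 18-23 | E 23-28 | A 28-32 | C 32-33 | D 33-36 | E 36-37 |
Completion: A=32  B=8  C=33  D=36  E=37
Turnaround (C−A): A=27  B=6  C=33  D=28  E=29
Turnaround(C) = completion − arrival = 33 − 0 = 33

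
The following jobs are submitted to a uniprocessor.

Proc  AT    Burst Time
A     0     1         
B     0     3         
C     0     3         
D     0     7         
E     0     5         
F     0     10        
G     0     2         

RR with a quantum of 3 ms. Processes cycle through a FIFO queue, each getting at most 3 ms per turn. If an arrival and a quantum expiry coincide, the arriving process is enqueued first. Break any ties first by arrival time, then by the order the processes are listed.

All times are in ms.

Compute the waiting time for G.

16

Gantt: | A 0-1 | B 1-4 | C 4-7 | D 7-10 | E 10-13 | F 13-16 | G 16-18 | D 18-21 | E 21-23 | F 23-26 | D 26-27 | F 27-31 |
Completion: A=1  B=4  C=7  D=27  E=23  F=31  G=18
Turnaround (C−A): A=1  B=4  C=7  D=27  E=23  F=31  G=18
Waiting(G) = turnaround − burst = 18 − 2 = 16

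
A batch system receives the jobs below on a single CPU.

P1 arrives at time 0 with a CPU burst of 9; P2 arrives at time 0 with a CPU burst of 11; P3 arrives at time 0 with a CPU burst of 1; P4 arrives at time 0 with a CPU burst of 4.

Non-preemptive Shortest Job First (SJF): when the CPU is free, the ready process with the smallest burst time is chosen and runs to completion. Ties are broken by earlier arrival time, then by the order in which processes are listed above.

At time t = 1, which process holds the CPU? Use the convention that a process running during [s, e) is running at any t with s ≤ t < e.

P4

Gantt: | P3 0-1 | P4 1-5 | P1 5-14 | P2 14-25 |
Completion: P1=14  P2=25  P3=1  P4=5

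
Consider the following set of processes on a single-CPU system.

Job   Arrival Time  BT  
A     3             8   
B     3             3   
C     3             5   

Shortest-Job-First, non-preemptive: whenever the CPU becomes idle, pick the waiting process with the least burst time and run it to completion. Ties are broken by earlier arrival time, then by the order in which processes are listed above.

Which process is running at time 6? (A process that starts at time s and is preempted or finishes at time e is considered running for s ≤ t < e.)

Schedule: | idle 0-3 | B 3-6 | C 6-11 | A 11-19 |
Completion: A=19  B=6  C=11

C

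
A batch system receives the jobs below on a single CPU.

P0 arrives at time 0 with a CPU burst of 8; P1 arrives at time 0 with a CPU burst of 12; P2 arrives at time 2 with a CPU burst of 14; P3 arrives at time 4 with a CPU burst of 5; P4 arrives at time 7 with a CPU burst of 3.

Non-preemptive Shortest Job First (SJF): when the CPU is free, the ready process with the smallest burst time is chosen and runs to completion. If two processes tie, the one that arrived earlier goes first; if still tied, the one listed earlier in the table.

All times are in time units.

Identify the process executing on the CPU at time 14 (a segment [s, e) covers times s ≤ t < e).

P3

Schedule: | P0 0-8 | P4 8-11 | P3 11-16 | P1 16-28 | P2 28-42 |
Completion: P0=8  P1=28  P2=42  P3=16  P4=11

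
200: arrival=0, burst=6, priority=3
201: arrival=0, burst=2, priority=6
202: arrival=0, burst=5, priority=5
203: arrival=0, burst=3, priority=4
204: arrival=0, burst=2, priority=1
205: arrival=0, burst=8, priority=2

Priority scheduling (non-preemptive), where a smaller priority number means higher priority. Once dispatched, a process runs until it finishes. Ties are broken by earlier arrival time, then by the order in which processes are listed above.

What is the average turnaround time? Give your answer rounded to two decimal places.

Schedule: | 204 0-2 | 205 2-10 | 200 10-16 | 203 16-19 | 202 19-24 | 201 24-26 |
Completion: 200=16  201=26  202=24  203=19  204=2  205=10
Turnaround (C−A): 200=16  201=26  202=24  203=19  204=2  205=10
Turnaround times: 200=16, 201=26, 202=24, 203=19, 204=2, 205=10
Average turnaround = (16+26+24+19+2+10) / 6 = 97/6 = 16.17

16.17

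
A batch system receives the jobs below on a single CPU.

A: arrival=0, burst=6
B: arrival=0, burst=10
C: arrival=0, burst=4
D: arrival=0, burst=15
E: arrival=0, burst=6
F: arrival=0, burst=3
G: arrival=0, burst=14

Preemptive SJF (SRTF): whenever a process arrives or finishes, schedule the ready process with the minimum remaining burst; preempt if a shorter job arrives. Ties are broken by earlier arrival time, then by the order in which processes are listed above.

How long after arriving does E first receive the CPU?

13

Gantt: | F 0-3 | C 3-7 | A 7-13 | E 13-19 | B 19-29 | G 29-43 | D 43-58 |
Completion: A=13  B=29  C=7  D=58  E=19  F=3  G=43
Turnaround (C−A): A=13  B=29  C=7  D=58  E=19  F=3  G=43
Response(E) = first start − arrival = 13 − 0 = 13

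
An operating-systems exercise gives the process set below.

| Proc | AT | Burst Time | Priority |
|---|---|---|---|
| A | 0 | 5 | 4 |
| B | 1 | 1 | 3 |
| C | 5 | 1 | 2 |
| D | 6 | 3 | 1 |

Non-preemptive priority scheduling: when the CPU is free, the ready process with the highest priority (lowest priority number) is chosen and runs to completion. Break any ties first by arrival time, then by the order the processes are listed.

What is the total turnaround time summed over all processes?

18

Timeline: | A 0-5 | C 5-6 | D 6-9 | B 9-10 |
Completion: A=5  B=10  C=6  D=9
Turnaround = completion − arrival: A=5, B=9, C=1, D=3
Total turnaround = 5 + 9 + 1 + 3 = 18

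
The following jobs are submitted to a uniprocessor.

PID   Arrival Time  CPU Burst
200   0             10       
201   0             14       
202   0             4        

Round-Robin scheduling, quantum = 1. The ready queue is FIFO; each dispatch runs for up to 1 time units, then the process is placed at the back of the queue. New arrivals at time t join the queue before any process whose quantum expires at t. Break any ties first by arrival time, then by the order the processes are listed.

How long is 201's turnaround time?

Schedule: | 200 0-1 | 201 1-2 | 202 2-3 | 200 3-4 | 201 4-5 | 202 5-6 | 200 6-7 | 201 7-8 | 202 8-9 | 200 9-10 | 201 10-11 | 202 11-12 | 200 12-13 | 201 13-14 | 200 14-15 | 201 15-16 | 200 16-17 | 201 17-18 | 200 18-19 | 201 19-20 | 200 20-21 | 201 21-22 | 200 22-23 | 201 23-28 |
Completion: 200=23  201=28  202=12
Turnaround (C−A): 200=23  201=28  202=12
Turnaround(201) = completion − arrival = 28 − 0 = 28

28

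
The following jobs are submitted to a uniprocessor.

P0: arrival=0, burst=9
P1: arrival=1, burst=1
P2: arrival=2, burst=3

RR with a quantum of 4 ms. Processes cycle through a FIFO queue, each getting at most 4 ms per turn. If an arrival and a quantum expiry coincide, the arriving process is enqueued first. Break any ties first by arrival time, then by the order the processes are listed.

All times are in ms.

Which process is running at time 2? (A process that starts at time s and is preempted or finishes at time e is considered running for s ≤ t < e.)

P0

Schedule: | P0 0-4 | P1 4-5 | P2 5-8 | P0 8-13 |
Completion: P0=13  P1=5  P2=8
Turnaround (C−A): P0=13  P1=4  P2=6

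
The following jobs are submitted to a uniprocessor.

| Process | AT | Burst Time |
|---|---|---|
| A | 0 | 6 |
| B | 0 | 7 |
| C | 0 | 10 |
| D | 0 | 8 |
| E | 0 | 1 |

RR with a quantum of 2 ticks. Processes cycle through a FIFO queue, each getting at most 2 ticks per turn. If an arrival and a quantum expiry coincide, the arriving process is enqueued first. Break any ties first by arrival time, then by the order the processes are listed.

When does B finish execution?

Timeline: | A 0-2 | B 2-4 | C 4-6 | D 6-8 | E 8-9 | A 9-11 | B 11-13 | C 13-15 | D 15-17 | A 17-19 | B 19-21 | C 21-23 | D 23-25 | B 25-26 | C 26-28 | D 28-30 | C 30-32 |
Completion: A=19  B=26  C=32  D=30  E=9
Turnaround (C−A): A=19  B=26  C=32  D=30  E=9

26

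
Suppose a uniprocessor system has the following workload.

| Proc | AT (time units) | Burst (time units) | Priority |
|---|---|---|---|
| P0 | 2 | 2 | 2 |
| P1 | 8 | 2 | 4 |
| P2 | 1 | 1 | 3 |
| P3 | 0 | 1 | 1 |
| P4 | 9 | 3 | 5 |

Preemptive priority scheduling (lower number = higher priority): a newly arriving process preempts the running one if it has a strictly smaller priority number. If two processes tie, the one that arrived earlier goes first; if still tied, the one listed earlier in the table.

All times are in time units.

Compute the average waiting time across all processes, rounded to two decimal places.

Timeline: | P3 0-1 | P2 1-2 | P0 2-4 | idle 4-8 | P1 8-10 | P4 10-13 |
Completion: P0=4  P1=10  P2=2  P3=1  P4=13
Turnaround (C−A): P0=2  P1=2  P2=1  P3=1  P4=4
Waiting times: P0=0, P1=0, P2=0, P3=0, P4=1
Average waiting = (0+0+0+0+1) / 5 = 1/5 = 0.20

0.20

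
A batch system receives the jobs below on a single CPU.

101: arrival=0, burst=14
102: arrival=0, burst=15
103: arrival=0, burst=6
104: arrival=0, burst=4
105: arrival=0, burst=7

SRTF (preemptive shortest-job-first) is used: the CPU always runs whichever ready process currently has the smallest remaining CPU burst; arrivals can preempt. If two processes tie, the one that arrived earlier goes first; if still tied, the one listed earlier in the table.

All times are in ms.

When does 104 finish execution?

4

Timeline: | 104 0-4 | 103 4-10 | 105 10-17 | 101 17-31 | 102 31-46 |
Completion: 101=31  102=46  103=10  104=4  105=17
Turnaround (C−A): 101=31  102=46  103=10  104=4  105=17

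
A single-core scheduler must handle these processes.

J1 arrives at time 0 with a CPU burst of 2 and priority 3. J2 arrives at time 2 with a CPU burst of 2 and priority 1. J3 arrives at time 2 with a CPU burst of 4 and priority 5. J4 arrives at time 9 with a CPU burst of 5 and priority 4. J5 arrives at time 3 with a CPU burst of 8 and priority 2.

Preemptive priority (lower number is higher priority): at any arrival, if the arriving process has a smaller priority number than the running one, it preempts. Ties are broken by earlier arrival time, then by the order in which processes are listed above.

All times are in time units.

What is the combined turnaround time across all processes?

Gantt: | J1 0-2 | J2 2-4 | J5 4-12 | J4 12-17 | J3 17-21 |
Completion: J1=2  J2=4  J3=21  J4=17  J5=12
Turnaround (C−A): J1=2  J2=2  J3=19  J4=8  J5=9
Turnaround = completion − arrival: J1=2, J2=2, J3=19, J4=8, J5=9
Total turnaround = 2 + 2 + 19 + 8 + 9 = 40

40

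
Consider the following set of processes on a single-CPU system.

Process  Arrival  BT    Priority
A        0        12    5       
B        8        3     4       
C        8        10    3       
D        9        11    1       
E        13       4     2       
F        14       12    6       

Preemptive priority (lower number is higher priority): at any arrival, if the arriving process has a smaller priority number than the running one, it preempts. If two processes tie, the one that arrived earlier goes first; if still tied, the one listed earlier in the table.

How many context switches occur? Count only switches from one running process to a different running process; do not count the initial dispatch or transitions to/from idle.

Timeline: | A 0-8 | C 8-9 | D 9-20 | E 20-24 | C 24-33 | B 33-36 | A 36-40 | F 40-52 |
Completion: A=40  B=36  C=33  D=20  E=24  F=52

7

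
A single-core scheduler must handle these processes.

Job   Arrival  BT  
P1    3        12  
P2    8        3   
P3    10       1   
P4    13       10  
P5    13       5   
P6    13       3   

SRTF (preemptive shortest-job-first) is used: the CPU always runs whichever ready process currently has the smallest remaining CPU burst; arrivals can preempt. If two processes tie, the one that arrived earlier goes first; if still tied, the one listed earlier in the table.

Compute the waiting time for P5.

3

Schedule: | idle 0-3 | P1 3-8 | P2 8-11 | P3 11-12 | P1 12-13 | P6 13-16 | P5 16-21 | P1 21-27 | P4 27-37 |
Completion: P1=27  P2=11  P3=12  P4=37  P5=21  P6=16
Turnaround (C−A): P1=24  P2=3  P3=2  P4=24  P5=8  P6=3
Waiting(P5) = turnaround − burst = 8 − 5 = 3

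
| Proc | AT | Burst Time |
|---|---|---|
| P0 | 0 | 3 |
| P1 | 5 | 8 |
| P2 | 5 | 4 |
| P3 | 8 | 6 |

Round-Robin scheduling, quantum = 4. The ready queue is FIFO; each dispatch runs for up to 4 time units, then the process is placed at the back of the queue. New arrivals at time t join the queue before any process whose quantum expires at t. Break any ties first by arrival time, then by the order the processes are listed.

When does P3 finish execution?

Schedule: | P0 0-3 | idle 3-5 | P1 5-9 | P2 9-13 | P3 13-17 | P1 17-21 | P3 21-23 |
Completion: P0=3  P1=21  P2=13  P3=23
Turnaround (C−A): P0=3  P1=16  P2=8  P3=15

23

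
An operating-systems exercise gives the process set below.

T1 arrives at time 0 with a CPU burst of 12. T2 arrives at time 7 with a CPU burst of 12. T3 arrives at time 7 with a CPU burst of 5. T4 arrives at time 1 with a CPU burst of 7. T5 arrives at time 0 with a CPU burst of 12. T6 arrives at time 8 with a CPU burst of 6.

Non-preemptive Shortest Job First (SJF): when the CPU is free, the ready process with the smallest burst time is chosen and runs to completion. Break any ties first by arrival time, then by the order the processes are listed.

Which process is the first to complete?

Schedule: | T1 0-12 | T3 12-17 | T6 17-23 | T4 23-30 | T5 30-42 | T2 42-54 |
Completion: T1=12  T2=54  T3=17  T4=30  T5=42  T6=23
Finish order: T1 → T3 → T6 → T4 → T5 → T2

T1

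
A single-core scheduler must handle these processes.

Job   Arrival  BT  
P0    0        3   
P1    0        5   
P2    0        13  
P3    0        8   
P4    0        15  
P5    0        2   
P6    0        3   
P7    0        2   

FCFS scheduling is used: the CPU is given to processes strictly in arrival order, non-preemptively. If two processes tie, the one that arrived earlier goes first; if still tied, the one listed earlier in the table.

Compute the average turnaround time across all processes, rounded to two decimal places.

31.38

Gantt: | P0 0-3 | P1 3-8 | P2 8-21 | P3 21-29 | P4 29-44 | P5 44-46 | P6 46-49 | P7 49-51 |
Completion: P0=3  P1=8  P2=21  P3=29  P4=44  P5=46  P6=49  P7=51
Turnaround times: P0=3, P1=8, P2=21, P3=29, P4=44, P5=46, P6=49, P7=51
Average turnaround = (3+8+21+29+44+46+49+51) / 8 = 251/8 = 31.38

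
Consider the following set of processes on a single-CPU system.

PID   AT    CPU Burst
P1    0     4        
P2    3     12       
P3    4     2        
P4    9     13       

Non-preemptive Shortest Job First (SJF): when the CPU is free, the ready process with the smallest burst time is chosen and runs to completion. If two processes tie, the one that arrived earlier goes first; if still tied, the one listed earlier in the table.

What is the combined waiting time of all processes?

Timeline: | P1 0-4 | P3 4-6 | P2 6-18 | P4 18-31 |
Completion: P1=4  P2=18  P3=6  P4=31
Turnaround (C−A): P1=4  P2=15  P3=2  P4=22
Waiting = turnaround − burst: P1=0, P2=3, P3=0, P4=9
Total waiting = 0 + 3 + 0 + 9 = 12

12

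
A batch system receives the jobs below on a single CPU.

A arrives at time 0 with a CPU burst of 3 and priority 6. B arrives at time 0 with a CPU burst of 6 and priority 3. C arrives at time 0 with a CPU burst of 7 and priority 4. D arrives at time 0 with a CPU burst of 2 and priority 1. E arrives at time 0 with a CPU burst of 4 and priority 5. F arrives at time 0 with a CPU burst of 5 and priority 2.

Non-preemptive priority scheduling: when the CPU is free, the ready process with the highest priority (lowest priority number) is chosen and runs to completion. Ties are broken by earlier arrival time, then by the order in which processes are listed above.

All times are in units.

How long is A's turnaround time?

27

Gantt: | D 0-2 | F 2-7 | B 7-13 | C 13-20 | E 20-24 | A 24-27 |
Completion: A=27  B=13  C=20  D=2  E=24  F=7
Turnaround (C−A): A=27  B=13  C=20  D=2  E=24  F=7
Turnaround(A) = completion − arrival = 27 − 0 = 27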